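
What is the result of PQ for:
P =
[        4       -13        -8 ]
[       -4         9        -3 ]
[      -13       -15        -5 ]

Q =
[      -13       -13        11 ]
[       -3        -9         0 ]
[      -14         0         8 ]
PQ =
[       99        65       -20 ]
[       67       -29       -68 ]
[      284       304      -183 ]

Matrix multiplication: (PQ)[i][j] = sum over k of P[i][k] * Q[k][j].
  (PQ)[0][0] = (4)*(-13) + (-13)*(-3) + (-8)*(-14) = 99
  (PQ)[0][1] = (4)*(-13) + (-13)*(-9) + (-8)*(0) = 65
  (PQ)[0][2] = (4)*(11) + (-13)*(0) + (-8)*(8) = -20
  (PQ)[1][0] = (-4)*(-13) + (9)*(-3) + (-3)*(-14) = 67
  (PQ)[1][1] = (-4)*(-13) + (9)*(-9) + (-3)*(0) = -29
  (PQ)[1][2] = (-4)*(11) + (9)*(0) + (-3)*(8) = -68
  (PQ)[2][0] = (-13)*(-13) + (-15)*(-3) + (-5)*(-14) = 284
  (PQ)[2][1] = (-13)*(-13) + (-15)*(-9) + (-5)*(0) = 304
  (PQ)[2][2] = (-13)*(11) + (-15)*(0) + (-5)*(8) = -183
PQ =
[       99        65       -20 ]
[       67       -29       -68 ]
[      284       304      -183 ]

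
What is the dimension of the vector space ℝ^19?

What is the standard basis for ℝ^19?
Dimension = 19; standard basis = {e_1, e_2, e_3, …, e_19}

ℝ^19 is the space of 19-tuples of real numbers; its dimension is 19.
The standard basis consists of 19 vectors: e_1, e_2, e_3, …, e_19, where e_i is the vector with 1 in position i and 0 elsewhere.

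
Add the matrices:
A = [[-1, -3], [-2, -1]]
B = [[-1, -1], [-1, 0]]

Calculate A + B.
[[-2, -4], [-3, -1]]

Add corresponding elements:
(-1)+(-1)=-2
(-3)+(-1)=-4
(-2)+(-1)=-3
(-1)+(0)=-1
A + B = [[-2, -4], [-3, -1]]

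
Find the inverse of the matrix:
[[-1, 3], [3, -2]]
[[2/7, 3/7], [3/7, 1/7]]

For [[a,b],[c,d]], inverse = (1/det)·[[d,-b],[-c,a]]
det = -1·-2 - 3·3 = -7
Inverse = (1/-7)·[[-2, -3], [-3, -1]]
        = [[2/7, 3/7], [3/7, 1/7]]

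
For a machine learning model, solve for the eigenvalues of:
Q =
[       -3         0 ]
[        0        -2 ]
λ = -3, -2

Solve det(Q - λI) = 0. For a 2×2 matrix the characteristic equation is λ² - (trace)λ + det = 0.
trace(Q) = a + d = -3 - 2 = -5.
det(Q) = a*d - b*c = (-3)*(-2) - (0)*(0) = 6 - 0 = 6.
Characteristic equation: λ² - (-5)λ + (6) = 0.
Discriminant = (-5)² - 4*(6) = 25 - 24 = 1.
λ = (-5 ± √1) / 2 = (-5 ± 1) / 2 = -3, -2.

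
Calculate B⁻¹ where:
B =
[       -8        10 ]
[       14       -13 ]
det(B) = -36
B⁻¹ =
[    13/36      5/18 ]
[     7/18       2/9 ]

For a 2×2 matrix B = [[a, b], [c, d]] with det(B) ≠ 0, B⁻¹ = (1/det(B)) * [[d, -b], [-c, a]].
det(B) = (-8)*(-13) - (10)*(14) = 104 - 140 = -36.
B⁻¹ = (1/-36) * [[-13, -10], [-14, -8]].
Dividing each entry by -36 and reducing:
B⁻¹ =
[    13/36      5/18 ]
[     7/18       2/9 ]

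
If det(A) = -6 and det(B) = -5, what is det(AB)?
30

Use the multiplicative property of determinants: det(AB) = det(A)*det(B).
det(AB) = (-6)*(-5) = 30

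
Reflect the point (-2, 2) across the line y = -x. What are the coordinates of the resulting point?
(-2, 2)

Reflection across line y = -x: (-2, 2) → (-2, 2)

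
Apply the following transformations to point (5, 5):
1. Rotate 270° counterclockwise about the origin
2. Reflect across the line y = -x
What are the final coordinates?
(5, -5)

Step 1: Rotate 270° → (5, -5)
Step 2: Reflect across the line y = -x → (5, -5)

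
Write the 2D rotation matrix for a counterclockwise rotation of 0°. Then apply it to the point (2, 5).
R = [[1, 0], [0, 1]]; R·(2, 5) = (2, 5)

Rotation matrix formula: R(θ) = [[cos θ, -sin θ], [sin θ, cos θ]]
For θ = 0°:
cos(0°) = 1
sin(0°) = 0
R = [[1, 0], [0, 1]]
Apply to (2, 5): [1·2 + (0)·5, 0·2 + 1·5] = (2, 5)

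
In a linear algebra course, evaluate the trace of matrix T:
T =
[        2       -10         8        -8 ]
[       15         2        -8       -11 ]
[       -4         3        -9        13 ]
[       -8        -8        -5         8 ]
tr(T) = 2 + 2 - 9 + 8 = 3

The trace of a square matrix is the sum of its diagonal entries.
Diagonal entries of T: T[0][0] = 2, T[1][1] = 2, T[2][2] = -9, T[3][3] = 8.
tr(T) = 2 + 2 - 9 + 8 = 3.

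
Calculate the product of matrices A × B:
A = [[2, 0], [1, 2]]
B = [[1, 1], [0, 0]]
[[2, 2], [1, 1]]

Matrix multiplication:
C[0][0] = 2×1 + 0×0 = 2
C[0][1] = 2×1 + 0×0 = 2
C[1][0] = 1×1 + 2×0 = 1
C[1][1] = 1×1 + 2×0 = 1
Result: [[2, 2], [1, 1]]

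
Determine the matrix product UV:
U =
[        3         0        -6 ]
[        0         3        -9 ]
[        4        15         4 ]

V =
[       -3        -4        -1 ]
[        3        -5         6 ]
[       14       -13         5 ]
UV =
[      -93        66       -33 ]
[     -117       102       -27 ]
[       89      -143       106 ]

Matrix multiplication: (UV)[i][j] = sum over k of U[i][k] * V[k][j].
  (UV)[0][0] = (3)*(-3) + (0)*(3) + (-6)*(14) = -93
  (UV)[0][1] = (3)*(-4) + (0)*(-5) + (-6)*(-13) = 66
  (UV)[0][2] = (3)*(-1) + (0)*(6) + (-6)*(5) = -33
  (UV)[1][0] = (0)*(-3) + (3)*(3) + (-9)*(14) = -117
  (UV)[1][1] = (0)*(-4) + (3)*(-5) + (-9)*(-13) = 102
  (UV)[1][2] = (0)*(-1) + (3)*(6) + (-9)*(5) = -27
  (UV)[2][0] = (4)*(-3) + (15)*(3) + (4)*(14) = 89
  (UV)[2][1] = (4)*(-4) + (15)*(-5) + (4)*(-13) = -143
  (UV)[2][2] = (4)*(-1) + (15)*(6) + (4)*(5) = 106
UV =
[      -93        66       -33 ]
[     -117       102       -27 ]
[       89      -143       106 ]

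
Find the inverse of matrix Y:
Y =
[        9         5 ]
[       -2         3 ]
det(Y) = 37
Y⁻¹ =
[     3/37     -5/37 ]
[     2/37      9/37 ]

For a 2×2 matrix Y = [[a, b], [c, d]] with det(Y) ≠ 0, Y⁻¹ = (1/det(Y)) * [[d, -b], [-c, a]].
det(Y) = (9)*(3) - (5)*(-2) = 27 + 10 = 37.
Y⁻¹ = (1/37) * [[3, -5], [2, 9]].
Dividing each entry by 37 and reducing:
Y⁻¹ =
[     3/37     -5/37 ]
[     2/37      9/37 ]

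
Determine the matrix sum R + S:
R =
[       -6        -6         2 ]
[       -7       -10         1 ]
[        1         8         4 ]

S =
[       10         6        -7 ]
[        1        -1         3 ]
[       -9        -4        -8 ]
R + S =
[        4         0        -5 ]
[       -6       -11         4 ]
[       -8         4        -4 ]

Matrix addition is elementwise: (R+S)[i][j] = R[i][j] + S[i][j].
  (R+S)[0][0] = (-6) + (10) = 4
  (R+S)[0][1] = (-6) + (6) = 0
  (R+S)[0][2] = (2) + (-7) = -5
  (R+S)[1][0] = (-7) + (1) = -6
  (R+S)[1][1] = (-10) + (-1) = -11
  (R+S)[1][2] = (1) + (3) = 4
  (R+S)[2][0] = (1) + (-9) = -8
  (R+S)[2][1] = (8) + (-4) = 4
  (R+S)[2][2] = (4) + (-8) = -4
R + S =
[        4         0        -5 ]
[       -6       -11         4 ]
[       -8         4        -4 ]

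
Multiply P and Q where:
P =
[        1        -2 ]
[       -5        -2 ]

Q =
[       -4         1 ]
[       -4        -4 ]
PQ =
[        4         9 ]
[       28         3 ]

Matrix multiplication: (PQ)[i][j] = sum over k of P[i][k] * Q[k][j].
  (PQ)[0][0] = (1)*(-4) + (-2)*(-4) = 4
  (PQ)[0][1] = (1)*(1) + (-2)*(-4) = 9
  (PQ)[1][0] = (-5)*(-4) + (-2)*(-4) = 28
  (PQ)[1][1] = (-5)*(1) + (-2)*(-4) = 3
PQ =
[        4         9 ]
[       28         3 ]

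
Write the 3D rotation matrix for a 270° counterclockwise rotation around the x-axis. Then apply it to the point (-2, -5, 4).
R = [[1, 0, 0], [0, 0, 1], [0, -1, 0]]; R·(-2, -5, 4) = (-2, 4, 5)

Rotation matrix for 270° around x-axis:
cos(270°) = 0, sin(270°) = -1
R = [[1, 0, 0], [0, 0, 1], [0, -1, 0]]
Apply to (-2, -5, 4): R·[-2, -5, 4]ᵀ = (-2, 4, 5)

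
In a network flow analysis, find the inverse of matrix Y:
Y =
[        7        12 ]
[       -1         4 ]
det(Y) = 40
Y⁻¹ =
[     1/10     -3/10 ]
[     1/40      7/40 ]

For a 2×2 matrix Y = [[a, b], [c, d]] with det(Y) ≠ 0, Y⁻¹ = (1/det(Y)) * [[d, -b], [-c, a]].
det(Y) = (7)*(4) - (12)*(-1) = 28 + 12 = 40.
Y⁻¹ = (1/40) * [[4, -12], [1, 7]].
Dividing each entry by 40 and reducing:
Y⁻¹ =
[     1/10     -3/10 ]
[     1/40      7/40 ]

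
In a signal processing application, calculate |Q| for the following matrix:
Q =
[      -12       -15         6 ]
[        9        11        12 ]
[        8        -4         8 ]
det(Q) = -2736

Expand along row 0 (cofactor expansion): det(Q) = a*(e*i - f*h) - b*(d*i - f*g) + c*(d*h - e*g), where the 3×3 is [[a, b, c], [d, e, f], [g, h, i]].
Minor M_00 = (11)*(8) - (12)*(-4) = 88 + 48 = 136.
Minor M_01 = (9)*(8) - (12)*(8) = 72 - 96 = -24.
Minor M_02 = (9)*(-4) - (11)*(8) = -36 - 88 = -124.
det(Q) = (-12)*(136) - (-15)*(-24) + (6)*(-124) = -1632 - 360 - 744 = -2736.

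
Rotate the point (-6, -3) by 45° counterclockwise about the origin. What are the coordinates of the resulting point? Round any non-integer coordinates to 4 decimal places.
(-2.1213, -6.3640)

Rotation matrix R(θ) = [[cos θ, -sin θ], [sin θ, cos θ]]; for θ = 45°:
R = [[√2/2, -√2/2], [√2/2, √2/2]]
Result: R × [-6, -3]ᵀ = [√2/2·-6 + (-√2/2)·-3, √2/2·-6 + (√2/2)·-3]ᵀ = (-2.1213, -6.3640)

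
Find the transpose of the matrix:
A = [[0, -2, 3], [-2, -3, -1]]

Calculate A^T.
[[0, -2], [-2, -3], [3, -1]]

The transpose sends entry (i,j) to (j,i); rows become columns.
Row 0 of A: [0, -2, 3] -> column 0 of A^T.
Row 1 of A: [-2, -3, -1] -> column 1 of A^T.
A^T = [[0, -2], [-2, -3], [3, -1]]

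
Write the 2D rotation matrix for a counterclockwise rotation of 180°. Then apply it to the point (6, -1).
R = [[-1, 0], [0, -1]]; R·(6, -1) = (-6, 1)

Rotation matrix formula: R(θ) = [[cos θ, -sin θ], [sin θ, cos θ]]
For θ = 180°:
cos(180°) = -1
sin(180°) = 0
R = [[-1, 0], [0, -1]]
Apply to (6, -1): [-1·6 + (0)·-1, 0·6 + -1·-1] = (-6, 1)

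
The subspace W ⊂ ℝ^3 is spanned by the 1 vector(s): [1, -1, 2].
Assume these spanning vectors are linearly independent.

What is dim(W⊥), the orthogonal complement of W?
dim(W⊥) = 2

For any subspace W of ℝ^n, dim(W) + dim(W⊥) = n (the whole-space dimension).
Here the given 1 vectors are linearly independent, so dim(W) = 1.
Thus dim(W⊥) = n - dim(W) = 3 - 1 = 2.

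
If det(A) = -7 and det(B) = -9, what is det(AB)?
63

Use the multiplicative property of determinants: det(AB) = det(A)*det(B).
det(AB) = (-7)*(-9) = 63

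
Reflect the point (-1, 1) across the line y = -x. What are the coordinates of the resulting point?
(-1, 1)

Reflection across line y = -x: (-1, 1) → (-1, 1)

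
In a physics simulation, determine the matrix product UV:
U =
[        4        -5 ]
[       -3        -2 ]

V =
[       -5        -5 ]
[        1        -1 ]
UV =
[      -25       -15 ]
[       13        17 ]

Matrix multiplication: (UV)[i][j] = sum over k of U[i][k] * V[k][j].
  (UV)[0][0] = (4)*(-5) + (-5)*(1) = -25
  (UV)[0][1] = (4)*(-5) + (-5)*(-1) = -15
  (UV)[1][0] = (-3)*(-5) + (-2)*(1) = 13
  (UV)[1][1] = (-3)*(-5) + (-2)*(-1) = 17
UV =
[      -25       -15 ]
[       13        17 ]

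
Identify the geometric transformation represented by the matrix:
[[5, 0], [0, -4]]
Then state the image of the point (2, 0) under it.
non-uniform scaling by (5, -4); image of (2, 0) is (10, 0)

This is diagonal with distinct entries, so it scales the x-axis by 5 and the y-axis by -4.
The matrix [[5, 0], [0, -4]] represents: non-uniform scaling by (5, -4).
Applying it to (2, 0): [5·2 + 0·0, 0·2 + -4·0] = (10, 0).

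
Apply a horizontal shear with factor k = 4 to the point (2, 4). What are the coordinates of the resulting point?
(18, 4)

Shear matrix for horizontal shear with factor k = 4:
[[1, 4], [0, 1]]
Result: (2, 4) → (18, 4)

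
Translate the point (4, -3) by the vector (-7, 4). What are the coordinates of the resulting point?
(-3, 1)

Translation by (-7, 4):
x' = 4 + -7 = -3
y' = -3 + 4 = 1
Homogeneous matrix: [[1, 0, -7], [0, 1, 4], [0, 0, 1]]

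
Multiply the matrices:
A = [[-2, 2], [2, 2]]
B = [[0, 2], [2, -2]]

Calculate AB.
[[4, -8], [4, 0]]

Each entry (i,j) of AB = sum over k of A[i][k]*B[k][j].
(AB)[0][0] = (-2)*(0) + (2)*(2) = 4
(AB)[0][1] = (-2)*(2) + (2)*(-2) = -8
(AB)[1][0] = (2)*(0) + (2)*(2) = 4
(AB)[1][1] = (2)*(2) + (2)*(-2) = 0
AB = [[4, -8], [4, 0]]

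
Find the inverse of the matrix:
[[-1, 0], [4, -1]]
[[-1, 0], [-4, -1]]

For [[a,b],[c,d]], inverse = (1/det)·[[d,-b],[-c,a]]
det = -1·-1 - 0·4 = 1
Inverse = (1/1)·[[-1, 0], [-4, -1]]
        = [[-1, 0], [-4, -1]]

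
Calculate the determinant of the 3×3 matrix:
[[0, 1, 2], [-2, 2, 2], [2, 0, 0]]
-4

Expansion along first row:
det = 0·det([[2,2],[0,0]]) - 1·det([[-2,2],[2,0]]) + 2·det([[-2,2],[2,0]])
    = 0·(2·0 - 2·0) - 1·(-2·0 - 2·2) + 2·(-2·0 - 2·2)
    = 0·0 - 1·-4 + 2·-4
    = 0 + 4 + -8 = -4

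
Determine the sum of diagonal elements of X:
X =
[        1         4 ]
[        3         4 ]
tr(X) = 1 + 4 = 5

The trace of a square matrix is the sum of its diagonal entries.
Diagonal entries of X: X[0][0] = 1, X[1][1] = 4.
tr(X) = 1 + 4 = 5.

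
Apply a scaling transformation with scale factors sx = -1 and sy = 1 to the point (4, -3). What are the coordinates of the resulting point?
(-4, -3)

Scaling matrix:
[[-1, 0], [0, 1]]
Result: (4 × -1, -3 × 1) = (-4, -3)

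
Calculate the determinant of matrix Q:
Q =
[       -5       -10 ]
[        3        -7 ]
det(Q) = 65

For a 2×2 matrix [[a, b], [c, d]], det = a*d - b*c.
det(Q) = (-5)*(-7) - (-10)*(3) = 35 + 30 = 65.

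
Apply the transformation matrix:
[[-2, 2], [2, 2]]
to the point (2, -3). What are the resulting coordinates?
(-10, -2)

Matrix multiplication:
[[-2, 2], [2, 2]] × [2, -3]ᵀ
= [-2×2 + 2×-3, 2×2 + 2×-3]ᵀ
= [-10.0000, -2.0000]ᵀ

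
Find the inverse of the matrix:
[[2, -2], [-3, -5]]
[[5/16, -1/8], [-3/16, -1/8]]

For [[a,b],[c,d]], inverse = (1/det)·[[d,-b],[-c,a]]
det = 2·-5 - -2·-3 = -16
Inverse = (1/-16)·[[-5, 2], [3, 2]]
        = [[5/16, -1/8], [-3/16, -1/8]]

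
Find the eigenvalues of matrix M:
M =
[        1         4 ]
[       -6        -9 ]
λ = -5, -3

Solve det(M - λI) = 0. For a 2×2 matrix the characteristic equation is λ² - (trace)λ + det = 0.
trace(M) = a + d = 1 - 9 = -8.
det(M) = a*d - b*c = (1)*(-9) - (4)*(-6) = -9 + 24 = 15.
Characteristic equation: λ² - (-8)λ + (15) = 0.
Discriminant = (-8)² - 4*(15) = 64 - 60 = 4.
λ = (-8 ± √4) / 2 = (-8 ± 2) / 2 = -5, -3.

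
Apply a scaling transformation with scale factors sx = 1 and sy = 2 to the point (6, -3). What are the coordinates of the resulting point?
(6, -6)

Scaling matrix:
[[1, 0], [0, 2]]
Result: (6 × 1, -3 × 2) = (6, -6)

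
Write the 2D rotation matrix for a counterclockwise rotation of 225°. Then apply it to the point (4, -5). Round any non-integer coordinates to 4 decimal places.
R = [[-√2/2, √2/2], [-√2/2, -√2/2]]; R·(4, -5) = (-6.3640, 0.7071)

Rotation matrix formula: R(θ) = [[cos θ, -sin θ], [sin θ, cos θ]]
For θ = 225°:
cos(225°) = -√2/2
sin(225°) = -√2/2
R = [[-√2/2, √2/2], [-√2/2, -√2/2]]
Apply to (4, -5): [-√2/2·4 + (√2/2)·-5, -√2/2·4 + -√2/2·-5] = (-6.3640, 0.7071)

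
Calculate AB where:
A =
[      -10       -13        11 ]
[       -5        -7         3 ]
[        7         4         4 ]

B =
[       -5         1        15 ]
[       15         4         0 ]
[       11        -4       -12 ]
AB =
[      -24      -106      -282 ]
[      -47       -45      -111 ]
[       69         7        57 ]

Matrix multiplication: (AB)[i][j] = sum over k of A[i][k] * B[k][j].
  (AB)[0][0] = (-10)*(-5) + (-13)*(15) + (11)*(11) = -24
  (AB)[0][1] = (-10)*(1) + (-13)*(4) + (11)*(-4) = -106
  (AB)[0][2] = (-10)*(15) + (-13)*(0) + (11)*(-12) = -282
  (AB)[1][0] = (-5)*(-5) + (-7)*(15) + (3)*(11) = -47
  (AB)[1][1] = (-5)*(1) + (-7)*(4) + (3)*(-4) = -45
  (AB)[1][2] = (-5)*(15) + (-7)*(0) + (3)*(-12) = -111
  (AB)[2][0] = (7)*(-5) + (4)*(15) + (4)*(11) = 69
  (AB)[2][1] = (7)*(1) + (4)*(4) + (4)*(-4) = 7
  (AB)[2][2] = (7)*(15) + (4)*(0) + (4)*(-12) = 57
AB =
[      -24      -106      -282 ]
[      -47       -45      -111 ]
[       69         7        57 ]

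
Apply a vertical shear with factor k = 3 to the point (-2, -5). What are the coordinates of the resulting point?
(-2, -11)

Shear matrix for vertical shear with factor k = 3:
[[1, 0], [3, 1]]
Result: (-2, -5) → (-2, -11)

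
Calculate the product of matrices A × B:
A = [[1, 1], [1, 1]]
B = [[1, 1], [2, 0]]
[[3, 1], [3, 1]]

Matrix multiplication:
C[0][0] = 1×1 + 1×2 = 3
C[0][1] = 1×1 + 1×0 = 1
C[1][0] = 1×1 + 1×2 = 3
C[1][1] = 1×1 + 1×0 = 1
Result: [[3, 1], [3, 1]]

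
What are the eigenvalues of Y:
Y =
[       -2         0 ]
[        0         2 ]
λ = -2, 2

Solve det(Y - λI) = 0. For a 2×2 matrix the characteristic equation is λ² - (trace)λ + det = 0.
trace(Y) = a + d = -2 + 2 = 0.
det(Y) = a*d - b*c = (-2)*(2) - (0)*(0) = -4 - 0 = -4.
Characteristic equation: λ² - (0)λ + (-4) = 0.
Discriminant = (0)² - 4*(-4) = 0 + 16 = 16.
λ = (0 ± √16) / 2 = (0 ± 4) / 2 = -2, 2.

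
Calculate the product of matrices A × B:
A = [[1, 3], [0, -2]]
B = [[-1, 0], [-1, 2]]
[[-4, 6], [2, -4]]

Matrix multiplication:
C[0][0] = 1×-1 + 3×-1 = -4
C[0][1] = 1×0 + 3×2 = 6
C[1][0] = 0×-1 + -2×-1 = 2
C[1][1] = 0×0 + -2×2 = -4
Result: [[-4, 6], [2, -4]]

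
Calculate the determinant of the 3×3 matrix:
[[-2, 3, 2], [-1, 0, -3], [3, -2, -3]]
-20

Expansion along first row:
det = -2·det([[0,-3],[-2,-3]]) - 3·det([[-1,-3],[3,-3]]) + 2·det([[-1,0],[3,-2]])
    = -2·(0·-3 - -3·-2) - 3·(-1·-3 - -3·3) + 2·(-1·-2 - 0·3)
    = -2·-6 - 3·12 + 2·2
    = 12 + -36 + 4 = -20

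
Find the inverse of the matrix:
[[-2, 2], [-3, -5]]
[[-5/16, -1/8], [3/16, -1/8]]

For [[a,b],[c,d]], inverse = (1/det)·[[d,-b],[-c,a]]
det = -2·-5 - 2·-3 = 16
Inverse = (1/16)·[[-5, -2], [3, -2]]
        = [[-5/16, -1/8], [3/16, -1/8]]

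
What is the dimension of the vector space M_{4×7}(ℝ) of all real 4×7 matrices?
Dimension = 28

A real 4×7 matrix is determined by its 4·7 = 28 independent entries.
A standard basis is {E_ij : 1 ≤ i ≤ 4, 1 ≤ j ≤ 7}, where E_ij has a 1 in position (i, j) and 0 elsewhere — there are 28 such matrices, and they are linearly independent and span M_{4×7}(ℝ).
Therefore dim(M_{4×7}(ℝ)) = 28.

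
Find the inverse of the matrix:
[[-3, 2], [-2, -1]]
[[-1/7, -2/7], [2/7, -3/7]]

For [[a,b],[c,d]], inverse = (1/det)·[[d,-b],[-c,a]]
det = -3·-1 - 2·-2 = 7
Inverse = (1/7)·[[-1, -2], [2, -3]]
        = [[-1/7, -2/7], [2/7, -3/7]]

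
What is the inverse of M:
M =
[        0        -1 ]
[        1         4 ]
det(M) = 1
M⁻¹ =
[        4         1 ]
[       -1         0 ]

For a 2×2 matrix M = [[a, b], [c, d]] with det(M) ≠ 0, M⁻¹ = (1/det(M)) * [[d, -b], [-c, a]].
det(M) = (0)*(4) - (-1)*(1) = 0 + 1 = 1.
M⁻¹ = (1/1) * [[4, 1], [-1, 0]].
Dividing each entry by 1 and reducing:
M⁻¹ =
[        4         1 ]
[       -1         0 ]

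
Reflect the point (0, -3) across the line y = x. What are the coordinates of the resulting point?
(-3, 0)

Reflection across line y = x: (0, -3) → (-3, 0)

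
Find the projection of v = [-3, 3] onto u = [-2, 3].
[-30/13, 45/13]

The projection of v onto u is proj_u(v) = ((v·u) / (u·u)) · u.
v·u = (-3)*(-2) + (3)*(3) = 15.
u·u = (-2)*(-2) + (3)*(3) = 13.
coefficient = 15 / 13 = 15/13.
proj_u(v) = 15/13 · [-2, 3] = [-30/13, 45/13].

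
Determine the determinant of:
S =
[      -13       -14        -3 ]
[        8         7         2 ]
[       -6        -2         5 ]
det(S) = 143

Expand along row 0 (cofactor expansion): det(S) = a*(e*i - f*h) - b*(d*i - f*g) + c*(d*h - e*g), where the 3×3 is [[a, b, c], [d, e, f], [g, h, i]].
Minor M_00 = (7)*(5) - (2)*(-2) = 35 + 4 = 39.
Minor M_01 = (8)*(5) - (2)*(-6) = 40 + 12 = 52.
Minor M_02 = (8)*(-2) - (7)*(-6) = -16 + 42 = 26.
det(S) = (-13)*(39) - (-14)*(52) + (-3)*(26) = -507 + 728 - 78 = 143.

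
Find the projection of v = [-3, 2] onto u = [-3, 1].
[-33/10, 11/10]

The projection of v onto u is proj_u(v) = ((v·u) / (u·u)) · u.
v·u = (-3)*(-3) + (2)*(1) = 11.
u·u = (-3)*(-3) + (1)*(1) = 10.
coefficient = 11 / 10 = 11/10.
proj_u(v) = 11/10 · [-3, 1] = [-33/10, 11/10].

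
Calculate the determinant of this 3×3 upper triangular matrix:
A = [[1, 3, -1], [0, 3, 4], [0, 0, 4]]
12

The determinant of a triangular matrix is the product of its diagonal entries (the off-diagonal entries above the diagonal do not affect it).
det(A) = (1) * (3) * (4) = 12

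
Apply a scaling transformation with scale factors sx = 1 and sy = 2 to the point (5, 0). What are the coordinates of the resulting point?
(5, 0)

Scaling matrix:
[[1, 0], [0, 2]]
Result: (5 × 1, 0 × 2) = (5, 0)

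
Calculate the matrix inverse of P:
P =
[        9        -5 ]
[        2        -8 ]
det(P) = -62
P⁻¹ =
[     4/31     -5/62 ]
[     1/31     -9/62 ]

For a 2×2 matrix P = [[a, b], [c, d]] with det(P) ≠ 0, P⁻¹ = (1/det(P)) * [[d, -b], [-c, a]].
det(P) = (9)*(-8) - (-5)*(2) = -72 + 10 = -62.
P⁻¹ = (1/-62) * [[-8, 5], [-2, 9]].
Dividing each entry by -62 and reducing:
P⁻¹ =
[     4/31     -5/62 ]
[     1/31     -9/62 ]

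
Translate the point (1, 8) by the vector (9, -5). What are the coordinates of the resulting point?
(10, 3)

Translation by (9, -5):
x' = 1 + 9 = 10
y' = 8 + -5 = 3
Homogeneous matrix: [[1, 0, 9], [0, 1, -5], [0, 0, 1]]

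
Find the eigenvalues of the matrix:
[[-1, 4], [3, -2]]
λ = -5 and λ = 2

Characteristic equation: det(A - λI) = 0
λ² - (trace)λ + (det) = 0
λ² - (-3)λ + (-10) = 0
λ² + 3λ - 10 = 0
Solving: λ = -5, 2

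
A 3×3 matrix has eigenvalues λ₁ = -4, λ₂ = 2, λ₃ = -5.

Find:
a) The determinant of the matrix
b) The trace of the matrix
det = 40, trace = -7

Two standard eigenvalue identities:
- det(A) equals the product of the eigenvalues (counted with multiplicity).
- trace(A) equals the sum of the eigenvalues.
det(A) = (-4)*(2)*(-5) = 40.
trace(A) = -4 + 2 - 5 = -7.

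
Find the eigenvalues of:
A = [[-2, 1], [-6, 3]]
λ = 0, 1

Solve det(A - λI) = 0. For a 2×2 matrix this is λ² - (trace)λ + det = 0.
trace(A) = -2 + 3 = 1.
det(A) = (-2)*(3) - (1)*(-6) = -6 + 6 = 0.
Characteristic equation: λ² - (1)λ + (0) = 0.
Discriminant: (1)² - 4*(0) = 1 - 0 = 1.
Roots: λ = (1 ± √1) / 2 = 0, 1.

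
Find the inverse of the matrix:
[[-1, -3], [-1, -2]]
[[2, -3], [-1, 1]]

For [[a,b],[c,d]], inverse = (1/det)·[[d,-b],[-c,a]]
det = -1·-2 - -3·-1 = -1
Inverse = (1/-1)·[[-2, 3], [1, -1]]
        = [[2, -3], [-1, 1]]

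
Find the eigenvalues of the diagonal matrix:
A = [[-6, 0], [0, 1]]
λ₁ = -6, λ₂ = 1

The characteristic polynomial of A is det(A - λI) = (-6 - λ)(1 - λ) = 0.
The roots are λ = -6 and λ = 1, so the eigenvalues are the diagonal entries.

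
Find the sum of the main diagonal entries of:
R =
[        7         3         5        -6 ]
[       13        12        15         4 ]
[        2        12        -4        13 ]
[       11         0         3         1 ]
tr(R) = 7 + 12 - 4 + 1 = 16

The trace of a square matrix is the sum of its diagonal entries.
Diagonal entries of R: R[0][0] = 7, R[1][1] = 12, R[2][2] = -4, R[3][3] = 1.
tr(R) = 7 + 12 - 4 + 1 = 16.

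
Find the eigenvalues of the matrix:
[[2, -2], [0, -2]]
λ = -2 and λ = 2

Characteristic equation: det(A - λI) = 0
λ² - (trace)λ + (det) = 0
λ² - (0)λ + (-4) = 0
λ² - 0λ - 4 = 0
Solving: λ = -2, 2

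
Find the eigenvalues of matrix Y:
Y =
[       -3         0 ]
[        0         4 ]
λ = -3, 4

Solve det(Y - λI) = 0. For a 2×2 matrix the characteristic equation is λ² - (trace)λ + det = 0.
trace(Y) = a + d = -3 + 4 = 1.
det(Y) = a*d - b*c = (-3)*(4) - (0)*(0) = -12 - 0 = -12.
Characteristic equation: λ² - (1)λ + (-12) = 0.
Discriminant = (1)² - 4*(-12) = 1 + 48 = 49.
λ = (1 ± √49) / 2 = (1 ± 7) / 2 = -3, 4.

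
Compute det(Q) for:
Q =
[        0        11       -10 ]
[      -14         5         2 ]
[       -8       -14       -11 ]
det(Q) = -4230

Expand along row 0 (cofactor expansion): det(Q) = a*(e*i - f*h) - b*(d*i - f*g) + c*(d*h - e*g), where the 3×3 is [[a, b, c], [d, e, f], [g, h, i]].
Minor M_00 = (5)*(-11) - (2)*(-14) = -55 + 28 = -27.
Minor M_01 = (-14)*(-11) - (2)*(-8) = 154 + 16 = 170.
Minor M_02 = (-14)*(-14) - (5)*(-8) = 196 + 40 = 236.
det(Q) = (0)*(-27) - (11)*(170) + (-10)*(236) = 0 - 1870 - 2360 = -4230.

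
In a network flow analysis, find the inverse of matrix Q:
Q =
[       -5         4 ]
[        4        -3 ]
det(Q) = -1
Q⁻¹ =
[        3         4 ]
[        4         5 ]

For a 2×2 matrix Q = [[a, b], [c, d]] with det(Q) ≠ 0, Q⁻¹ = (1/det(Q)) * [[d, -b], [-c, a]].
det(Q) = (-5)*(-3) - (4)*(4) = 15 - 16 = -1.
Q⁻¹ = (1/-1) * [[-3, -4], [-4, -5]].
Dividing each entry by -1 and reducing:
Q⁻¹ =
[        3         4 ]
[        4         5 ]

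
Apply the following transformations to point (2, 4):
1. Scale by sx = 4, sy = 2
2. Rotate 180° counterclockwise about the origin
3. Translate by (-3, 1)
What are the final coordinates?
(-11, -7)

Step 1: Scale → (8, 8)
Step 2: Rotate 180° → (-8, -8)
Step 3: Translate → (-11, -7)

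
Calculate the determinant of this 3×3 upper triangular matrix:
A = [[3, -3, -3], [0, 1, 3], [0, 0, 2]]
6

The determinant of a triangular matrix is the product of its diagonal entries (the off-diagonal entries above the diagonal do not affect it).
det(A) = (3) * (1) * (2) = 6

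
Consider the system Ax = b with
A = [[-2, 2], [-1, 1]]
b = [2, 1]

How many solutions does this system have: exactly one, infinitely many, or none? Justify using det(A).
Infinitely many solutions

det(A) = (-2)*(1) - (2)*(-1) = 0, so A is singular (column 2 is -1 times column 1).
b = [2, 1] = -1 * column 1 of A, so b lies in the column space of A.
A singular matrix whose right-hand side is in its column space gives a 1-parameter family of solutions — infinitely many.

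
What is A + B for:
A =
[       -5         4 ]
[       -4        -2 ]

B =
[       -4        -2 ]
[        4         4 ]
A + B =
[       -9         2 ]
[        0         2 ]

Matrix addition is elementwise: (A+B)[i][j] = A[i][j] + B[i][j].
  (A+B)[0][0] = (-5) + (-4) = -9
  (A+B)[0][1] = (4) + (-2) = 2
  (A+B)[1][0] = (-4) + (4) = 0
  (A+B)[1][1] = (-2) + (4) = 2
A + B =
[       -9         2 ]
[        0         2 ]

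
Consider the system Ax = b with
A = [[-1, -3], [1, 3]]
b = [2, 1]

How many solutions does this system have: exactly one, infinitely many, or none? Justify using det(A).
No solution

det(A) = (-1)*(3) - (-3)*(1) = 0, so A is singular.
The column space of A is span(column 1) = span([-1, 1]).
b = [2, 1] is not a scalar multiple of column 1, so b ∉ column space and the system is inconsistent — no solution.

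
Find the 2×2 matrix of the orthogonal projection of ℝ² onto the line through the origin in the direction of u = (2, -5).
[[4/29, -10/29], [-10/29, 25/29]]

The orthogonal projection onto the line spanned by a nonzero vector u = (a, b) has matrix P = (u uᵀ) / (uᵀ u) = (1/(a² + b²)) · [[a², ab], [ab, b²]].
Here u = (2, -5), so a² + b² = 4 + 25 = 29.
P = (1/29) · [[4, -10], [-10, 25]] = [[4/29, -10/29], [-10/29, 25/29]].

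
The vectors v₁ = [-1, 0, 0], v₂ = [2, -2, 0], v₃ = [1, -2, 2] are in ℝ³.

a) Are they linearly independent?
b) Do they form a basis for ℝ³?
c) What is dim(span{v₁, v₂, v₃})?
Yes independent, yes basis, dim = 3

Stack v₁, v₂, v₃ as rows of a 3×3 matrix.
[[-1, 0, 0]; [2, -2, 0]; [1, -2, 2]] is already lower triangular with nonzero diagonal entries (-1, -2, 2), so its determinant is the product of the diagonal entries, det = (-1)·(-2)·(2) = 4 ≠ 0, and the rows are linearly independent.
Three linearly independent vectors in ℝ³ form a basis for ℝ³, so dim(span{v₁,v₂,v₃}) = 3.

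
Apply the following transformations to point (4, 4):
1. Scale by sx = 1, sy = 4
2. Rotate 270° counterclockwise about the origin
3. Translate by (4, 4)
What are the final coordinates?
(20, 0)

Step 1: Scale → (4, 16)
Step 2: Rotate 270° → (16, -4)
Step 3: Translate → (20, 0)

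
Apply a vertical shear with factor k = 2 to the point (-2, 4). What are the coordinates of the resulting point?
(-2, 0)

Shear matrix for vertical shear with factor k = 2:
[[1, 0], [2, 1]]
Result: (-2, 4) → (-2, 0)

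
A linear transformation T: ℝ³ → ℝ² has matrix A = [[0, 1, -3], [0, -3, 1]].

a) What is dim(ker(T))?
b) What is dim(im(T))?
dim(ker) = 1, dim(im) = 2

The two rows are not scalar multiples of one another (no single k satisfies row 2 = k × row 1), so they are linearly independent.
Thus rank(A) = 2.
dim(im(T)) = rank(A) = 2.
By the rank-nullity theorem applied to T: ℝ³ → ℝ², rank(A) + nullity(A) = 3 (the domain dimension), so dim(ker(T)) = 3 - 2 = 1.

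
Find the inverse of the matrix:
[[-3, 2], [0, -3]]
[[-1/3, -2/9], [0, -1/3]]

For [[a,b],[c,d]], inverse = (1/det)·[[d,-b],[-c,a]]
det = -3·-3 - 2·0 = 9
Inverse = (1/9)·[[-3, -2], [0, -3]]
        = [[-1/3, -2/9], [0, -1/3]]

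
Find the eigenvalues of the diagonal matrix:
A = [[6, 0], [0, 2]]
λ₁ = 6, λ₂ = 2

The characteristic polynomial of A is det(A - λI) = (6 - λ)(2 - λ) = 0.
The roots are λ = 6 and λ = 2, so the eigenvalues are the diagonal entries.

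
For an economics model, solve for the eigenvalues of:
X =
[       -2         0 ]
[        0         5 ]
λ = -2, 5

Solve det(X - λI) = 0. For a 2×2 matrix the characteristic equation is λ² - (trace)λ + det = 0.
trace(X) = a + d = -2 + 5 = 3.
det(X) = a*d - b*c = (-2)*(5) - (0)*(0) = -10 - 0 = -10.
Characteristic equation: λ² - (3)λ + (-10) = 0.
Discriminant = (3)² - 4*(-10) = 9 + 40 = 49.
λ = (3 ± √49) / 2 = (3 ± 7) / 2 = -2, 5.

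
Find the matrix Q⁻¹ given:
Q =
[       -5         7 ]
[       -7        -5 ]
det(Q) = 74
Q⁻¹ =
[    -5/74     -7/74 ]
[     7/74     -5/74 ]

For a 2×2 matrix Q = [[a, b], [c, d]] with det(Q) ≠ 0, Q⁻¹ = (1/det(Q)) * [[d, -b], [-c, a]].
det(Q) = (-5)*(-5) - (7)*(-7) = 25 + 49 = 74.
Q⁻¹ = (1/74) * [[-5, -7], [7, -5]].
Dividing each entry by 74 and reducing:
Q⁻¹ =
[    -5/74     -7/74 ]
[     7/74     -5/74 ]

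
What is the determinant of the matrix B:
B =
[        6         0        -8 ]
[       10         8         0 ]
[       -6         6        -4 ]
det(B) = -1056

Expand along row 0 (cofactor expansion): det(B) = a*(e*i - f*h) - b*(d*i - f*g) + c*(d*h - e*g), where the 3×3 is [[a, b, c], [d, e, f], [g, h, i]].
Minor M_00 = (8)*(-4) - (0)*(6) = -32 - 0 = -32.
Minor M_01 = (10)*(-4) - (0)*(-6) = -40 - 0 = -40.
Minor M_02 = (10)*(6) - (8)*(-6) = 60 + 48 = 108.
det(B) = (6)*(-32) - (0)*(-40) + (-8)*(108) = -192 + 0 - 864 = -1056.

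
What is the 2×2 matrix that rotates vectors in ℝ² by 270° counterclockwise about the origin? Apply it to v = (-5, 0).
R = [[0, 1], [-1, 0]]; R·v = (0, 5)

A counterclockwise rotation by angle θ in ℝ² has matrix R(θ) = [[cos θ, -sin θ], [sin θ, cos θ]].
For θ = 270°: cos θ = 0, sin θ = -1.
R(270°) = [[0, 1], [-1, 0]].
R·v = [0·-5 + (1)·0, -1·-5 + 0·0] = (0, 5).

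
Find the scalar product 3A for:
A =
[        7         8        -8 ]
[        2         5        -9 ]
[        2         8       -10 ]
3A =
[       21        24       -24 ]
[        6        15       -27 ]
[        6        24       -30 ]

Scalar multiplication is elementwise: (3A)[i][j] = 3 * A[i][j].
  (3A)[0][0] = 3 * (7) = 21
  (3A)[0][1] = 3 * (8) = 24
  (3A)[0][2] = 3 * (-8) = -24
  (3A)[1][0] = 3 * (2) = 6
  (3A)[1][1] = 3 * (5) = 15
  (3A)[1][2] = 3 * (-9) = -27
  (3A)[2][0] = 3 * (2) = 6
  (3A)[2][1] = 3 * (8) = 24
  (3A)[2][2] = 3 * (-10) = -30
3A =
[       21        24       -24 ]
[        6        15       -27 ]
[        6        24       -30 ]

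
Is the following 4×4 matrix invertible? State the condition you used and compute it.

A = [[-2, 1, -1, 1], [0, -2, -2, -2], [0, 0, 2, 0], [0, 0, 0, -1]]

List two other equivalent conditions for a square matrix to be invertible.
Yes, invertible; det(A) = -8 ≠ 0. Equivalent conditions: rank(A) = 4; Ax = 0 has only the trivial solution; 0 is not an eigenvalue; the columns of A are linearly independent.

To check invertibility, compute det(A).
The given matrix is triangular, so det(A) equals the product of its diagonal entries = -8 ≠ 0.
Since det(A) ≠ 0, A is invertible.
Equivalent conditions for a square matrix A to be invertible:
- rank(A) = 4 (full rank).
- The homogeneous system Ax = 0 has only the trivial solution x = 0.
- 0 is not an eigenvalue of A.
- The columns (equivalently rows) of A are linearly independent.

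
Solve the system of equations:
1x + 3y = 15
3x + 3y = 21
x = 3, y = 4

Use elimination (row reduction):
Equation 1: 1x + 3y = 15.
Equation 2: 3x + 3y = 21.
Multiply Eq1 by 3 and Eq2 by 1: 3x + 9y = 45;  3x + 3y = 21.
Subtract: (-6)y = -24, so y = 4.
Back-substitute into Eq1: 1x + 3*(4) = 15, so x = 3.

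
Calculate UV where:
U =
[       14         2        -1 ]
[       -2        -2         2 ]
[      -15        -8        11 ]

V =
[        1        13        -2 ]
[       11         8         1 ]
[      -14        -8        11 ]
UV =
[       50       206       -37 ]
[      -52       -58        24 ]
[     -257      -347       143 ]

Matrix multiplication: (UV)[i][j] = sum over k of U[i][k] * V[k][j].
  (UV)[0][0] = (14)*(1) + (2)*(11) + (-1)*(-14) = 50
  (UV)[0][1] = (14)*(13) + (2)*(8) + (-1)*(-8) = 206
  (UV)[0][2] = (14)*(-2) + (2)*(1) + (-1)*(11) = -37
  (UV)[1][0] = (-2)*(1) + (-2)*(11) + (2)*(-14) = -52
  (UV)[1][1] = (-2)*(13) + (-2)*(8) + (2)*(-8) = -58
  (UV)[1][2] = (-2)*(-2) + (-2)*(1) + (2)*(11) = 24
  (UV)[2][0] = (-15)*(1) + (-8)*(11) + (11)*(-14) = -257
  (UV)[2][1] = (-15)*(13) + (-8)*(8) + (11)*(-8) = -347
  (UV)[2][2] = (-15)*(-2) + (-8)*(1) + (11)*(11) = 143
UV =
[       50       206       -37 ]
[      -52       -58        24 ]
[     -257      -347       143 ]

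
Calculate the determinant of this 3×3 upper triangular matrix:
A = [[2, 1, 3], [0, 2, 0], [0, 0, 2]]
8

The determinant of a triangular matrix is the product of its diagonal entries (the off-diagonal entries above the diagonal do not affect it).
det(A) = (2) * (2) * (2) = 8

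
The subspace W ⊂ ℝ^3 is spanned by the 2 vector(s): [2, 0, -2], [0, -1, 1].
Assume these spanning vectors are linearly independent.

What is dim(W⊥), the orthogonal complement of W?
dim(W⊥) = 1

For any subspace W of ℝ^n, dim(W) + dim(W⊥) = n (the whole-space dimension).
Here the given 2 vectors are linearly independent, so dim(W) = 2.
Thus dim(W⊥) = n - dim(W) = 3 - 2 = 1.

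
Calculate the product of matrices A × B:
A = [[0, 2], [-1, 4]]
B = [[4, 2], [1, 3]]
[[2, 6], [0, 10]]

Matrix multiplication:
C[0][0] = 0×4 + 2×1 = 2
C[0][1] = 0×2 + 2×3 = 6
C[1][0] = -1×4 + 4×1 = 0
C[1][1] = -1×2 + 4×3 = 10
Result: [[2, 6], [0, 10]]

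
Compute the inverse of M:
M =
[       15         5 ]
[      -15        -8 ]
det(M) = -45
M⁻¹ =
[     8/45       1/9 ]
[     -1/3      -1/3 ]

For a 2×2 matrix M = [[a, b], [c, d]] with det(M) ≠ 0, M⁻¹ = (1/det(M)) * [[d, -b], [-c, a]].
det(M) = (15)*(-8) - (5)*(-15) = -120 + 75 = -45.
M⁻¹ = (1/-45) * [[-8, -5], [15, 15]].
Dividing each entry by -45 and reducing:
M⁻¹ =
[     8/45       1/9 ]
[     -1/3      -1/3 ]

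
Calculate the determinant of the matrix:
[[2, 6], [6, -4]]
-44

For a 2×2 matrix [[a, b], [c, d]], det = ad - bc
det = (2)(-4) - (6)(6) = -8 - 36 = -44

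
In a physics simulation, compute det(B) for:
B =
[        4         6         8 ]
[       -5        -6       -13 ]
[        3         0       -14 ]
det(B) = -174

Expand along row 0 (cofactor expansion): det(B) = a*(e*i - f*h) - b*(d*i - f*g) + c*(d*h - e*g), where the 3×3 is [[a, b, c], [d, e, f], [g, h, i]].
Minor M_00 = (-6)*(-14) - (-13)*(0) = 84 - 0 = 84.
Minor M_01 = (-5)*(-14) - (-13)*(3) = 70 + 39 = 109.
Minor M_02 = (-5)*(0) - (-6)*(3) = 0 + 18 = 18.
det(B) = (4)*(84) - (6)*(109) + (8)*(18) = 336 - 654 + 144 = -174.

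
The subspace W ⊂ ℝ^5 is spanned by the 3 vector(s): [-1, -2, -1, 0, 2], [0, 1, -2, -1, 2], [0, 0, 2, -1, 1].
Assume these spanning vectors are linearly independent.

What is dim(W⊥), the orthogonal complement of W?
dim(W⊥) = 2

For any subspace W of ℝ^n, dim(W) + dim(W⊥) = n (the whole-space dimension).
Here the given 3 vectors are linearly independent, so dim(W) = 3.
Thus dim(W⊥) = n - dim(W) = 5 - 3 = 2.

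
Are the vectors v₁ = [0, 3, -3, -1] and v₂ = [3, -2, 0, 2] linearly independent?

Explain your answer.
Yes, linearly independent

Two vectors are linearly dependent iff one is a scalar multiple of the other.
No single scalar k satisfies v₂ = k·v₁ (the ratios of corresponding entries disagree), so v₁ and v₂ are linearly independent.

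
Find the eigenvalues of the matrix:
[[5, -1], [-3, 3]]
λ = 2 and λ = 6

Characteristic equation: det(A - λI) = 0
λ² - (trace)λ + (det) = 0
λ² - (8)λ + (12) = 0
λ² - 8λ + 12 = 0
Solving: λ = 2, 6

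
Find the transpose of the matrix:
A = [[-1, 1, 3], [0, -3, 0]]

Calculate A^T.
[[-1, 0], [1, -3], [3, 0]]

The transpose sends entry (i,j) to (j,i); rows become columns.
Row 0 of A: [-1, 1, 3] -> column 0 of A^T.
Row 1 of A: [0, -3, 0] -> column 1 of A^T.
A^T = [[-1, 0], [1, -3], [3, 0]]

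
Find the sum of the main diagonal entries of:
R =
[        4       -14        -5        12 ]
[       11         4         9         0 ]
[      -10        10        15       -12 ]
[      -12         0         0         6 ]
tr(R) = 4 + 4 + 15 + 6 = 29

The trace of a square matrix is the sum of its diagonal entries.
Diagonal entries of R: R[0][0] = 4, R[1][1] = 4, R[2][2] = 15, R[3][3] = 6.
tr(R) = 4 + 4 + 15 + 6 = 29.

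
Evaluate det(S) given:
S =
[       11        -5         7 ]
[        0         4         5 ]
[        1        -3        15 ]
det(S) = 772

Expand along row 0 (cofactor expansion): det(S) = a*(e*i - f*h) - b*(d*i - f*g) + c*(d*h - e*g), where the 3×3 is [[a, b, c], [d, e, f], [g, h, i]].
Minor M_00 = (4)*(15) - (5)*(-3) = 60 + 15 = 75.
Minor M_01 = (0)*(15) - (5)*(1) = 0 - 5 = -5.
Minor M_02 = (0)*(-3) - (4)*(1) = 0 - 4 = -4.
det(S) = (11)*(75) - (-5)*(-5) + (7)*(-4) = 825 - 25 - 28 = 772.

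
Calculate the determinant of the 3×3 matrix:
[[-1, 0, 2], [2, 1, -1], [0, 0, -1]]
1

Expansion along first row:
det = -1·det([[1,-1],[0,-1]]) - 0·det([[2,-1],[0,-1]]) + 2·det([[2,1],[0,0]])
    = -1·(1·-1 - -1·0) - 0·(2·-1 - -1·0) + 2·(2·0 - 1·0)
    = -1·-1 - 0·-2 + 2·0
    = 1 + 0 + 0 = 1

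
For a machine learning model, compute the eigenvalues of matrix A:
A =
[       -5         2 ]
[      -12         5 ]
λ = -1, 1

Solve det(A - λI) = 0. For a 2×2 matrix the characteristic equation is λ² - (trace)λ + det = 0.
trace(A) = a + d = -5 + 5 = 0.
det(A) = a*d - b*c = (-5)*(5) - (2)*(-12) = -25 + 24 = -1.
Characteristic equation: λ² - (0)λ + (-1) = 0.
Discriminant = (0)² - 4*(-1) = 0 + 4 = 4.
λ = (0 ± √4) / 2 = (0 ± 2) / 2 = -1, 1.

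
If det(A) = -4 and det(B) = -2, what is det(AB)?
8

Use the multiplicative property of determinants: det(AB) = det(A)*det(B).
det(AB) = (-4)*(-2) = 8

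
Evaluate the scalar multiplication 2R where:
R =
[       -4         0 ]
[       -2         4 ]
2R =
[       -8         0 ]
[       -4         8 ]

Scalar multiplication is elementwise: (2R)[i][j] = 2 * R[i][j].
  (2R)[0][0] = 2 * (-4) = -8
  (2R)[0][1] = 2 * (0) = 0
  (2R)[1][0] = 2 * (-2) = -4
  (2R)[1][1] = 2 * (4) = 8
2R =
[       -8         0 ]
[       -4         8 ]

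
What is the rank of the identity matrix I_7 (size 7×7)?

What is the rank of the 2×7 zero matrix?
rank(I_7) = 7, rank(0) = 0

The identity I_7 has 7 columns that are the standard basis vectors e_1, …, e_7. These are linearly independent, so all 7 columns are pivots and rank(I_7) = 7.
The 2×7 zero matrix has every entry zero, so every row is the zero row and there are no pivots; rank(0) = 0.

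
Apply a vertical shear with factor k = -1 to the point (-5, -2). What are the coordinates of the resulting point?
(-5, 3)

Shear matrix for vertical shear with factor k = -1:
[[1, 0], [-1, 1]]
Result: (-5, -2) → (-5, 3)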